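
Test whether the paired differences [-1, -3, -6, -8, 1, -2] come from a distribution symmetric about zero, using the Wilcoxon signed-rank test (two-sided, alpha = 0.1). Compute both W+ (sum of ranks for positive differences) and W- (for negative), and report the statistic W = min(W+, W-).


Step 1: Drop any zero differences (none here) and take |d_i|.
|d| = [1, 3, 6, 8, 1, 2]
Step 2: Midrank |d_i| (ties get averaged ranks).
ranks: |1|->1.5, |3|->4, |6|->5, |8|->6, |1|->1.5, |2|->3
Step 3: Attach original signs; sum ranks with positive sign and with negative sign.
W+ = 1.5 = 1.5
W- = 1.5 + 4 + 5 + 6 + 3 = 19.5
(Check: W+ + W- = 21 should equal n(n+1)/2 = 21.)
Step 4: Test statistic W = min(W+, W-) = 1.5.
Step 5: Ties in |d|, so use the tie-corrected normal approximation.
        E[W] = n(n+1)/4 = 6*7/4 = 10.5.
        Tie groups: |d|=1 (t=2); sum(t^3 - t) = 6.
        Var[W] = n(n+1)(2n+1)/24 - sum(t^3-t)/48 = 546/24 - 6/48 = 22.625.
        z = (W - E[W]) / sqrt(Var[W]) = (1.5 - 10.5) / 4.7566 = -1.8921.
        Two-sided p = 2*Phi(z) = 0.058475.
Step 6: alpha = 0.1. reject H0.

W+ = 1.5, W- = 19.5, W = min = 1.5, p = 0.058475, reject H0.


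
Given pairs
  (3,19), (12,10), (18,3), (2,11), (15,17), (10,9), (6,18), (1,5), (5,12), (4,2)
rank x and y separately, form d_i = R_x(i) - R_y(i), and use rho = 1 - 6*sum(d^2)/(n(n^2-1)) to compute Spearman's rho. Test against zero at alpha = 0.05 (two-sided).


Step 1: Rank x and y separately (midranks; no ties here).
rank(x): 3->3, 12->8, 18->10, 2->2, 15->9, 10->7, 6->6, 1->1, 5->5, 4->4
rank(y): 19->10, 10->5, 3->2, 11->6, 17->8, 9->4, 18->9, 5->3, 12->7, 2->1
Step 2: d_i = R_x(i) - R_y(i); compute d_i^2.
  (3-10)^2=49, (8-5)^2=9, (10-2)^2=64, (2-6)^2=16, (9-8)^2=1, (7-4)^2=9, (6-9)^2=9, (1-3)^2=4, (5-7)^2=4, (4-1)^2=9
sum(d^2) = 174.
Step 3: rho = 1 - 6*174 / (10*(10^2 - 1)) = 1 - 1044/990 = -0.054545.
Step 4: Under H0, t = rho * sqrt((n-2)/(1-rho^2)) = -0.1545 ~ t(8).
Step 5: Two-sided p-value from the t-distribution with 8 df = 0.881036.
Step 6: alpha = 0.05. fail to reject H0.

rho = -0.0545, p = 0.881036, fail to reject H0 at alpha = 0.05.


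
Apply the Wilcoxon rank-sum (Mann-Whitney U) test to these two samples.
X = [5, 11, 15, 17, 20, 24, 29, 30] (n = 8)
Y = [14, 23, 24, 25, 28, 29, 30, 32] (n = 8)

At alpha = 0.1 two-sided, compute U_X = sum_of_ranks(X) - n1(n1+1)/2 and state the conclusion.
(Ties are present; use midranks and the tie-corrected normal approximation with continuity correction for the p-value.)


Step 1: Combine and sort all 16 observations; assign midranks.
sorted (value, group): (5,X), (11,X), (14,Y), (15,X), (17,X), (20,X), (23,Y), (24,X), (24,Y), (25,Y), (28,Y), (29,X), (29,Y), (30,X), (30,Y), (32,Y)
ranks: 5->1, 11->2, 14->3, 15->4, 17->5, 20->6, 23->7, 24->8.5, 24->8.5, 25->10, 28->11, 29->12.5, 29->12.5, 30->14.5, 30->14.5, 32->16
Step 2: Rank sum for X: R1 = 1 + 2 + 4 + 5 + 6 + 8.5 + 12.5 + 14.5 = 53.5.
Step 3: U_X = R1 - n1(n1+1)/2 = 53.5 - 8*9/2 = 53.5 - 36 = 17.5.
       U_Y = n1*n2 - U_X = 64 - 17.5 = 46.5.
Step 4: Ties are present, so use the tie-corrected normal approximation (with continuity correction) for the p-value.
Step 5: p-value = 0.140603; compare to alpha = 0.1. fail to reject H0.

U_X = 17.5, p = 0.140603, fail to reject H0 at alpha = 0.1.


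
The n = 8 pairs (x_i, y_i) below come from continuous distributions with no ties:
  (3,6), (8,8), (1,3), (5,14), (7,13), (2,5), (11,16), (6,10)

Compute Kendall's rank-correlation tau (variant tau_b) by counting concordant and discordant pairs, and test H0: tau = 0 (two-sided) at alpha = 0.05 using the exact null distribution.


Step 1: Enumerate the 28 unordered pairs (i,j) with i<j and classify each by sign(x_j-x_i) * sign(y_j-y_i).
  (1,2):dx=+5,dy=+2->C; (1,3):dx=-2,dy=-3->C; (1,4):dx=+2,dy=+8->C; (1,5):dx=+4,dy=+7->C
  (1,6):dx=-1,dy=-1->C; (1,7):dx=+8,dy=+10->C; (1,8):dx=+3,dy=+4->C; (2,3):dx=-7,dy=-5->C
  (2,4):dx=-3,dy=+6->D; (2,5):dx=-1,dy=+5->D; (2,6):dx=-6,dy=-3->C; (2,7):dx=+3,dy=+8->C
  (2,8):dx=-2,dy=+2->D; (3,4):dx=+4,dy=+11->C; (3,5):dx=+6,dy=+10->C; (3,6):dx=+1,dy=+2->C
  (3,7):dx=+10,dy=+13->C; (3,8):dx=+5,dy=+7->C; (4,5):dx=+2,dy=-1->D; (4,6):dx=-3,dy=-9->C
  (4,7):dx=+6,dy=+2->C; (4,8):dx=+1,dy=-4->D; (5,6):dx=-5,dy=-8->C; (5,7):dx=+4,dy=+3->C
  (5,8):dx=-1,dy=-3->C; (6,7):dx=+9,dy=+11->C; (6,8):dx=+4,dy=+5->C; (7,8):dx=-5,dy=-6->C
Step 2: C = 23, D = 5, total pairs = 28.
Step 3: tau = (C - D)/(n(n-1)/2) = (23 - 5)/28 = 0.642857.
Step 4: Exact two-sided p-value (enumerate n! = 40320 permutations of y under H0): p = 0.031151.
Step 5: alpha = 0.05. reject H0.

tau_b = 0.6429 (C=23, D=5), p = 0.031151, reject H0.


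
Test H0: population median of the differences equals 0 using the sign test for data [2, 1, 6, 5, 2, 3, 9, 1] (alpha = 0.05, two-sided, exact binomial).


Step 1: Discard zero differences. Original n = 8; n_eff = number of nonzero differences = 8.
Nonzero differences (with sign): +2, +1, +6, +5, +2, +3, +9, +1
Step 2: Count signs: positive = 8, negative = 0.
Step 3: Under H0: P(positive) = 0.5, so the number of positives S ~ Bin(8, 0.5).
Step 4: Two-sided exact p-value = sum of Bin(8,0.5) probabilities at or below the observed probability = 0.007812.
Step 5: alpha = 0.05. reject H0.

n_eff = 8, pos = 8, neg = 0, p = 0.007812, reject H0.


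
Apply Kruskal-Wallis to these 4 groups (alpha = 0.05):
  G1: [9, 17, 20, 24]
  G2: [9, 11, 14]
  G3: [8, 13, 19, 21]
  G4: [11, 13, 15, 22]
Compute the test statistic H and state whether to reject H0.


Step 1: Combine all N = 15 observations and assign midranks.
sorted (value, group, rank): (8,G3,1), (9,G1,2.5), (9,G2,2.5), (11,G2,4.5), (11,G4,4.5), (13,G3,6.5), (13,G4,6.5), (14,G2,8), (15,G4,9), (17,G1,10), (19,G3,11), (20,G1,12), (21,G3,13), (22,G4,14), (24,G1,15)
Step 2: Sum ranks within each group.
R_1 = 39.5 (n_1 = 4)
R_2 = 15 (n_2 = 3)
R_3 = 31.5 (n_3 = 4)
R_4 = 34 (n_4 = 4)
Step 3: H = 12/(N(N+1)) * sum(R_i^2/n_i) - 3(N+1)
     = 12/(15*16) * (39.5^2/4 + 15^2/3 + 31.5^2/4 + 34^2/4) - 3*16
     = 0.050000 * 1002.12 - 48
     = 2.106250.
Step 4: Ties present; correction factor C = 1 - 18/(15^3 - 15) = 0.994643. Corrected H = 2.106250 / 0.994643 = 2.117594.
Step 5: Under H0, H ~ chi^2(3); p-value = 0.548362.
Step 6: alpha = 0.05. fail to reject H0.

H = 2.1176, df = 3, p = 0.548362, fail to reject H0.


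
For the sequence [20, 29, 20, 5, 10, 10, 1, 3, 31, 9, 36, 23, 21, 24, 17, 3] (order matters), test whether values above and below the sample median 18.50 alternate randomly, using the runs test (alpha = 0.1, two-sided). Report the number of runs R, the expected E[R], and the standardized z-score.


Step 1: Compute median = 18.50; label A = above, B = below.
Labels in order: AAABBBBBABAAAABB  (n_A = 8, n_B = 8)
Step 2: Count runs R = 6.
Step 3: Under H0 (random ordering), E[R] = 2*n_A*n_B/(n_A+n_B) + 1 = 2*8*8/16 + 1 = 9.0000.
        Var[R] = 2*n_A*n_B*(2*n_A*n_B - n_A - n_B) / ((n_A+n_B)^2 * (n_A+n_B-1)) = 14336/3840 = 3.7333.
        SD[R] = 1.9322.
Step 4: Continuity-corrected z = (R + 0.5 - E[R]) / SD[R] = (6 + 0.5 - 9.0000) / 1.9322 = -1.2939.
Step 5: Two-sided p-value via normal approximation = 2*(1 - Phi(|z|)) = 0.195709.
Step 6: alpha = 0.1. fail to reject H0.

R = 6, z = -1.2939, p = 0.195709, fail to reject H0.


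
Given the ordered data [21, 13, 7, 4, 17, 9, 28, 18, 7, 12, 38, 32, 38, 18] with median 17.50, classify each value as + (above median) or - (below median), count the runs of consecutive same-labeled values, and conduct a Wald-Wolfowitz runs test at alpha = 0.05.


Step 1: Compute median = 17.50; label A = above, B = below.
Labels in order: ABBBBBAABBAAAA  (n_A = 7, n_B = 7)
Step 2: Count runs R = 5.
Step 3: Under H0 (random ordering), E[R] = 2*n_A*n_B/(n_A+n_B) + 1 = 2*7*7/14 + 1 = 8.0000.
        Var[R] = 2*n_A*n_B*(2*n_A*n_B - n_A - n_B) / ((n_A+n_B)^2 * (n_A+n_B-1)) = 8232/2548 = 3.2308.
        SD[R] = 1.7974.
Step 4: Continuity-corrected z = (R + 0.5 - E[R]) / SD[R] = (5 + 0.5 - 8.0000) / 1.7974 = -1.3909.
Step 5: Two-sided p-value via normal approximation = 2*(1 - Phi(|z|)) = 0.164264.
Step 6: alpha = 0.05. fail to reject H0.

R = 5, z = -1.3909, p = 0.164264, fail to reject H0.


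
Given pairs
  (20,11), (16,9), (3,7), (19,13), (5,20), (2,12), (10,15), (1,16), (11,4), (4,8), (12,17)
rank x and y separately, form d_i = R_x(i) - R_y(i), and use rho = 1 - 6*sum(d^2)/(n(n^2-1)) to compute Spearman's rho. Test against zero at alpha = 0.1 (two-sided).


Step 1: Rank x and y separately (midranks; no ties here).
rank(x): 20->11, 16->9, 3->3, 19->10, 5->5, 2->2, 10->6, 1->1, 11->7, 4->4, 12->8
rank(y): 11->5, 9->4, 7->2, 13->7, 20->11, 12->6, 15->8, 16->9, 4->1, 8->3, 17->10
Step 2: d_i = R_x(i) - R_y(i); compute d_i^2.
  (11-5)^2=36, (9-4)^2=25, (3-2)^2=1, (10-7)^2=9, (5-11)^2=36, (2-6)^2=16, (6-8)^2=4, (1-9)^2=64, (7-1)^2=36, (4-3)^2=1, (8-10)^2=4
sum(d^2) = 232.
Step 3: rho = 1 - 6*232 / (11*(11^2 - 1)) = 1 - 1392/1320 = -0.054545.
Step 4: Under H0, t = rho * sqrt((n-2)/(1-rho^2)) = -0.1639 ~ t(9).
Step 5: Two-sided p-value from the t-distribution with 9 df = 0.873447.
Step 6: alpha = 0.1. fail to reject H0.

rho = -0.0545, p = 0.873447, fail to reject H0 at alpha = 0.1.


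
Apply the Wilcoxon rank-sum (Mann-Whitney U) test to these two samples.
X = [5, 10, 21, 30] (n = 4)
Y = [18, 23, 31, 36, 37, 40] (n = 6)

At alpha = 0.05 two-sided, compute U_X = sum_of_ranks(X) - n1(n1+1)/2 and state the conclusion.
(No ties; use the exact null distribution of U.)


Step 1: Combine and sort all 10 observations; assign midranks.
sorted (value, group): (5,X), (10,X), (18,Y), (21,X), (23,Y), (30,X), (31,Y), (36,Y), (37,Y), (40,Y)
ranks: 5->1, 10->2, 18->3, 21->4, 23->5, 30->6, 31->7, 36->8, 37->9, 40->10
Step 2: Rank sum for X: R1 = 1 + 2 + 4 + 6 = 13.
Step 3: U_X = R1 - n1(n1+1)/2 = 13 - 4*5/2 = 13 - 10 = 3.
       U_Y = n1*n2 - U_X = 24 - 3 = 21.
Step 4: No ties, so the exact null distribution of U (based on enumerating the C(10,4) = 210 equally likely rank assignments) gives the two-sided p-value.
Step 5: p-value = 0.066667; compare to alpha = 0.05. fail to reject H0.

U_X = 3, p = 0.066667, fail to reject H0 at alpha = 0.05.


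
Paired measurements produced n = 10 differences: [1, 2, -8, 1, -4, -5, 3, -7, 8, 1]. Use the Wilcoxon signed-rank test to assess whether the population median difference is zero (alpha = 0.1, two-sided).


Step 1: Drop any zero differences (none here) and take |d_i|.
|d| = [1, 2, 8, 1, 4, 5, 3, 7, 8, 1]
Step 2: Midrank |d_i| (ties get averaged ranks).
ranks: |1|->2, |2|->4, |8|->9.5, |1|->2, |4|->6, |5|->7, |3|->5, |7|->8, |8|->9.5, |1|->2
Step 3: Attach original signs; sum ranks with positive sign and with negative sign.
W+ = 2 + 4 + 2 + 5 + 9.5 + 2 = 24.5
W- = 9.5 + 6 + 7 + 8 = 30.5
(Check: W+ + W- = 55 should equal n(n+1)/2 = 55.)
Step 4: Test statistic W = min(W+, W-) = 24.5.
Step 5: Ties in |d|, so use the tie-corrected normal approximation.
        E[W] = n(n+1)/4 = 10*11/4 = 27.5.
        Tie groups: |d|=1 (t=3), |d|=8 (t=2); sum(t^3 - t) = 30.
        Var[W] = n(n+1)(2n+1)/24 - sum(t^3-t)/48 = 2310/24 - 30/48 = 95.625.
        z = (W - E[W]) / sqrt(Var[W]) = (24.5 - 27.5) / 9.7788 = -0.3068.
        Two-sided p = 2*Phi(z) = 0.759006.
Step 6: alpha = 0.1. fail to reject H0.

W+ = 24.5, W- = 30.5, W = min = 24.5, p = 0.759006, fail to reject H0.


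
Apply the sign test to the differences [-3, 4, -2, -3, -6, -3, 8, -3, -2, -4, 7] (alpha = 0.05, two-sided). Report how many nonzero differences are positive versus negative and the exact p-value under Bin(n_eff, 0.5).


Step 1: Discard zero differences. Original n = 11; n_eff = number of nonzero differences = 11.
Nonzero differences (with sign): -3, +4, -2, -3, -6, -3, +8, -3, -2, -4, +7
Step 2: Count signs: positive = 3, negative = 8.
Step 3: Under H0: P(positive) = 0.5, so the number of positives S ~ Bin(11, 0.5).
Step 4: Two-sided exact p-value = sum of Bin(11,0.5) probabilities at or below the observed probability = 0.226562.
Step 5: alpha = 0.05. fail to reject H0.

n_eff = 11, pos = 3, neg = 8, p = 0.226562, fail to reject H0.


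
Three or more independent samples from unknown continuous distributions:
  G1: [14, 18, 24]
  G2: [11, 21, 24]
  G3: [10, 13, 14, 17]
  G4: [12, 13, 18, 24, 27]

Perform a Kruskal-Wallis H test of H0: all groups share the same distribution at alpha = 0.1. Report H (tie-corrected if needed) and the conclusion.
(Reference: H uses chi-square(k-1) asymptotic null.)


Step 1: Combine all N = 15 observations and assign midranks.
sorted (value, group, rank): (10,G3,1), (11,G2,2), (12,G4,3), (13,G3,4.5), (13,G4,4.5), (14,G1,6.5), (14,G3,6.5), (17,G3,8), (18,G1,9.5), (18,G4,9.5), (21,G2,11), (24,G1,13), (24,G2,13), (24,G4,13), (27,G4,15)
Step 2: Sum ranks within each group.
R_1 = 29 (n_1 = 3)
R_2 = 26 (n_2 = 3)
R_3 = 20 (n_3 = 4)
R_4 = 45 (n_4 = 5)
Step 3: H = 12/(N(N+1)) * sum(R_i^2/n_i) - 3(N+1)
     = 12/(15*16) * (29^2/3 + 26^2/3 + 20^2/4 + 45^2/5) - 3*16
     = 0.050000 * 1010.67 - 48
     = 2.533333.
Step 4: Ties present; correction factor C = 1 - 42/(15^3 - 15) = 0.987500. Corrected H = 2.533333 / 0.987500 = 2.565401.
Step 5: Under H0, H ~ chi^2(3); p-value = 0.463588.
Step 6: alpha = 0.1. fail to reject H0.

H = 2.5654, df = 3, p = 0.463588, fail to reject H0.


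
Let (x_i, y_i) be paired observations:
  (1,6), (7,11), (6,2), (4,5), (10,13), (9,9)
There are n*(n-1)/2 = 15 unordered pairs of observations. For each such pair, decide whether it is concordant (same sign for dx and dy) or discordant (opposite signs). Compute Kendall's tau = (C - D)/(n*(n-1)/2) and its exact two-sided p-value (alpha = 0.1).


Step 1: Enumerate the 15 unordered pairs (i,j) with i<j and classify each by sign(x_j-x_i) * sign(y_j-y_i).
  (1,2):dx=+6,dy=+5->C; (1,3):dx=+5,dy=-4->D; (1,4):dx=+3,dy=-1->D; (1,5):dx=+9,dy=+7->C
  (1,6):dx=+8,dy=+3->C; (2,3):dx=-1,dy=-9->C; (2,4):dx=-3,dy=-6->C; (2,5):dx=+3,dy=+2->C
  (2,6):dx=+2,dy=-2->D; (3,4):dx=-2,dy=+3->D; (3,5):dx=+4,dy=+11->C; (3,6):dx=+3,dy=+7->C
  (4,5):dx=+6,dy=+8->C; (4,6):dx=+5,dy=+4->C; (5,6):dx=-1,dy=-4->C
Step 2: C = 11, D = 4, total pairs = 15.
Step 3: tau = (C - D)/(n(n-1)/2) = (11 - 4)/15 = 0.466667.
Step 4: Exact two-sided p-value (enumerate n! = 720 permutations of y under H0): p = 0.272222.
Step 5: alpha = 0.1. fail to reject H0.

tau_b = 0.4667 (C=11, D=4), p = 0.272222, fail to reject H0.


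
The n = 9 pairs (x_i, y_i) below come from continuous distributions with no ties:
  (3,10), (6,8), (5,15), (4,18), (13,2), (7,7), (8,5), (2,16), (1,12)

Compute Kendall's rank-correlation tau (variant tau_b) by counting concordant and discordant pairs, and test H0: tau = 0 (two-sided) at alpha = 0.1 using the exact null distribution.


Step 1: Enumerate the 36 unordered pairs (i,j) with i<j and classify each by sign(x_j-x_i) * sign(y_j-y_i).
  (1,2):dx=+3,dy=-2->D; (1,3):dx=+2,dy=+5->C; (1,4):dx=+1,dy=+8->C; (1,5):dx=+10,dy=-8->D
  (1,6):dx=+4,dy=-3->D; (1,7):dx=+5,dy=-5->D; (1,8):dx=-1,dy=+6->D; (1,9):dx=-2,dy=+2->D
  (2,3):dx=-1,dy=+7->D; (2,4):dx=-2,dy=+10->D; (2,5):dx=+7,dy=-6->D; (2,6):dx=+1,dy=-1->D
  (2,7):dx=+2,dy=-3->D; (2,8):dx=-4,dy=+8->D; (2,9):dx=-5,dy=+4->D; (3,4):dx=-1,dy=+3->D
  (3,5):dx=+8,dy=-13->D; (3,6):dx=+2,dy=-8->D; (3,7):dx=+3,dy=-10->D; (3,8):dx=-3,dy=+1->D
  (3,9):dx=-4,dy=-3->C; (4,5):dx=+9,dy=-16->D; (4,6):dx=+3,dy=-11->D; (4,7):dx=+4,dy=-13->D
  (4,8):dx=-2,dy=-2->C; (4,9):dx=-3,dy=-6->C; (5,6):dx=-6,dy=+5->D; (5,7):dx=-5,dy=+3->D
  (5,8):dx=-11,dy=+14->D; (5,9):dx=-12,dy=+10->D; (6,7):dx=+1,dy=-2->D; (6,8):dx=-5,dy=+9->D
  (6,9):dx=-6,dy=+5->D; (7,8):dx=-6,dy=+11->D; (7,9):dx=-7,dy=+7->D; (8,9):dx=-1,dy=-4->C
Step 2: C = 6, D = 30, total pairs = 36.
Step 3: tau = (C - D)/(n(n-1)/2) = (6 - 30)/36 = -0.666667.
Step 4: Exact two-sided p-value (enumerate n! = 362880 permutations of y under H0): p = 0.012665.
Step 5: alpha = 0.1. reject H0.

tau_b = -0.6667 (C=6, D=30), p = 0.012665, reject H0.


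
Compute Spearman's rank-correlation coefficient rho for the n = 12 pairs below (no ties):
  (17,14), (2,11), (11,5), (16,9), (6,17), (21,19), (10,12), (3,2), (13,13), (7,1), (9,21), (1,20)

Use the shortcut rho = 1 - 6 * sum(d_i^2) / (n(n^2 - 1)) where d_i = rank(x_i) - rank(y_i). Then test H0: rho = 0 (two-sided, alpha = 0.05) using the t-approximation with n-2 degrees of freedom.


Step 1: Rank x and y separately (midranks; no ties here).
rank(x): 17->11, 2->2, 11->8, 16->10, 6->4, 21->12, 10->7, 3->3, 13->9, 7->5, 9->6, 1->1
rank(y): 14->8, 11->5, 5->3, 9->4, 17->9, 19->10, 12->6, 2->2, 13->7, 1->1, 21->12, 20->11
Step 2: d_i = R_x(i) - R_y(i); compute d_i^2.
  (11-8)^2=9, (2-5)^2=9, (8-3)^2=25, (10-4)^2=36, (4-9)^2=25, (12-10)^2=4, (7-6)^2=1, (3-2)^2=1, (9-7)^2=4, (5-1)^2=16, (6-12)^2=36, (1-11)^2=100
sum(d^2) = 266.
Step 3: rho = 1 - 6*266 / (12*(12^2 - 1)) = 1 - 1596/1716 = 0.069930.
Step 4: Under H0, t = rho * sqrt((n-2)/(1-rho^2)) = 0.2217 ~ t(10).
Step 5: Two-sided p-value from the t-distribution with 10 df = 0.829024.
Step 6: alpha = 0.05. fail to reject H0.

rho = 0.0699, p = 0.829024, fail to reject H0 at alpha = 0.05.


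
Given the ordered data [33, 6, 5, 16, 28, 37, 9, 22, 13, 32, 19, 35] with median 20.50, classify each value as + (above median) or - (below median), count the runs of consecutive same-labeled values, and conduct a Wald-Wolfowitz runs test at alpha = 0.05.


Step 1: Compute median = 20.50; label A = above, B = below.
Labels in order: ABBBAABABABA  (n_A = 6, n_B = 6)
Step 2: Count runs R = 9.
Step 3: Under H0 (random ordering), E[R] = 2*n_A*n_B/(n_A+n_B) + 1 = 2*6*6/12 + 1 = 7.0000.
        Var[R] = 2*n_A*n_B*(2*n_A*n_B - n_A - n_B) / ((n_A+n_B)^2 * (n_A+n_B-1)) = 4320/1584 = 2.7273.
        SD[R] = 1.6514.
Step 4: Continuity-corrected z = (R - 0.5 - E[R]) / SD[R] = (9 - 0.5 - 7.0000) / 1.6514 = 0.9083.
Step 5: Two-sided p-value via normal approximation = 2*(1 - Phi(|z|)) = 0.363722.
Step 6: alpha = 0.05. fail to reject H0.

R = 9, z = 0.9083, p = 0.363722, fail to reject H0.


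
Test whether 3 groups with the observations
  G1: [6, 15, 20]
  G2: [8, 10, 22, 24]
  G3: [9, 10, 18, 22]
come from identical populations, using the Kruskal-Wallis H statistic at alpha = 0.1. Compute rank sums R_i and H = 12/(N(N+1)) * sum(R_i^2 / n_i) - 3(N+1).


Step 1: Combine all N = 11 observations and assign midranks.
sorted (value, group, rank): (6,G1,1), (8,G2,2), (9,G3,3), (10,G2,4.5), (10,G3,4.5), (15,G1,6), (18,G3,7), (20,G1,8), (22,G2,9.5), (22,G3,9.5), (24,G2,11)
Step 2: Sum ranks within each group.
R_1 = 15 (n_1 = 3)
R_2 = 27 (n_2 = 4)
R_3 = 24 (n_3 = 4)
Step 3: H = 12/(N(N+1)) * sum(R_i^2/n_i) - 3(N+1)
     = 12/(11*12) * (15^2/3 + 27^2/4 + 24^2/4) - 3*12
     = 0.090909 * 401.25 - 36
     = 0.477273.
Step 4: Ties present; correction factor C = 1 - 12/(11^3 - 11) = 0.990909. Corrected H = 0.477273 / 0.990909 = 0.481651.
Step 5: Under H0, H ~ chi^2(2); p-value = 0.785979.
Step 6: alpha = 0.1. fail to reject H0.

H = 0.4817, df = 2, p = 0.785979, fail to reject H0.


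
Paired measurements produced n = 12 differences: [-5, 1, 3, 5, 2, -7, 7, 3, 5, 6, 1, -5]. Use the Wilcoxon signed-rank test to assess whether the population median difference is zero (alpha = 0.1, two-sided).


Step 1: Drop any zero differences (none here) and take |d_i|.
|d| = [5, 1, 3, 5, 2, 7, 7, 3, 5, 6, 1, 5]
Step 2: Midrank |d_i| (ties get averaged ranks).
ranks: |5|->7.5, |1|->1.5, |3|->4.5, |5|->7.5, |2|->3, |7|->11.5, |7|->11.5, |3|->4.5, |5|->7.5, |6|->10, |1|->1.5, |5|->7.5
Step 3: Attach original signs; sum ranks with positive sign and with negative sign.
W+ = 1.5 + 4.5 + 7.5 + 3 + 11.5 + 4.5 + 7.5 + 10 + 1.5 = 51.5
W- = 7.5 + 11.5 + 7.5 = 26.5
(Check: W+ + W- = 78 should equal n(n+1)/2 = 78.)
Step 4: Test statistic W = min(W+, W-) = 26.5.
Step 5: Ties in |d|, so use the tie-corrected normal approximation.
        E[W] = n(n+1)/4 = 12*13/4 = 39.
        Tie groups: |d|=1 (t=2), |d|=3 (t=2), |d|=5 (t=4), |d|=7 (t=2); sum(t^3 - t) = 78.
        Var[W] = n(n+1)(2n+1)/24 - sum(t^3-t)/48 = 3900/24 - 78/48 = 160.875.
        z = (W - E[W]) / sqrt(Var[W]) = (26.5 - 39) / 12.6837 = -0.9855.
        Two-sided p = 2*Phi(z) = 0.324368.
Step 6: alpha = 0.1. fail to reject H0.

W+ = 51.5, W- = 26.5, W = min = 26.5, p = 0.324368, fail to reject H0.


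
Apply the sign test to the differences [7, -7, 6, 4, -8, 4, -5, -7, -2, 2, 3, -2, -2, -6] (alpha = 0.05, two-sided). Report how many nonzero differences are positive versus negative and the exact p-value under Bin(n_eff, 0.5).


Step 1: Discard zero differences. Original n = 14; n_eff = number of nonzero differences = 14.
Nonzero differences (with sign): +7, -7, +6, +4, -8, +4, -5, -7, -2, +2, +3, -2, -2, -6
Step 2: Count signs: positive = 6, negative = 8.
Step 3: Under H0: P(positive) = 0.5, so the number of positives S ~ Bin(14, 0.5).
Step 4: Two-sided exact p-value = sum of Bin(14,0.5) probabilities at or below the observed probability = 0.790527.
Step 5: alpha = 0.05. fail to reject H0.

n_eff = 14, pos = 6, neg = 8, p = 0.790527, fail to reject H0.


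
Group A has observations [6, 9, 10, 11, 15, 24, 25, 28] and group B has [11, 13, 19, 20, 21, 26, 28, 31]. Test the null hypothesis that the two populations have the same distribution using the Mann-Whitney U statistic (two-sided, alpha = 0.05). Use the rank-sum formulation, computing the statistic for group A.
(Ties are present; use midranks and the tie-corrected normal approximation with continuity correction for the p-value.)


Step 1: Combine and sort all 16 observations; assign midranks.
sorted (value, group): (6,X), (9,X), (10,X), (11,X), (11,Y), (13,Y), (15,X), (19,Y), (20,Y), (21,Y), (24,X), (25,X), (26,Y), (28,X), (28,Y), (31,Y)
ranks: 6->1, 9->2, 10->3, 11->4.5, 11->4.5, 13->6, 15->7, 19->8, 20->9, 21->10, 24->11, 25->12, 26->13, 28->14.5, 28->14.5, 31->16
Step 2: Rank sum for X: R1 = 1 + 2 + 3 + 4.5 + 7 + 11 + 12 + 14.5 = 55.
Step 3: U_X = R1 - n1(n1+1)/2 = 55 - 8*9/2 = 55 - 36 = 19.
       U_Y = n1*n2 - U_X = 64 - 19 = 45.
Step 4: Ties are present, so use the tie-corrected normal approximation (with continuity correction) for the p-value.
Step 5: p-value = 0.188612; compare to alpha = 0.05. fail to reject H0.

U_X = 19, p = 0.188612, fail to reject H0 at alpha = 0.05.


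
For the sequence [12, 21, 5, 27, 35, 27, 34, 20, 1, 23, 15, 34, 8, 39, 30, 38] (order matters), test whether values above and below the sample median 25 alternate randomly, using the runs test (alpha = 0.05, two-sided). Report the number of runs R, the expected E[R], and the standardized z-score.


Step 1: Compute median = 25; label A = above, B = below.
Labels in order: BBBAAAABBBBABAAA  (n_A = 8, n_B = 8)
Step 2: Count runs R = 6.
Step 3: Under H0 (random ordering), E[R] = 2*n_A*n_B/(n_A+n_B) + 1 = 2*8*8/16 + 1 = 9.0000.
        Var[R] = 2*n_A*n_B*(2*n_A*n_B - n_A - n_B) / ((n_A+n_B)^2 * (n_A+n_B-1)) = 14336/3840 = 3.7333.
        SD[R] = 1.9322.
Step 4: Continuity-corrected z = (R + 0.5 - E[R]) / SD[R] = (6 + 0.5 - 9.0000) / 1.9322 = -1.2939.
Step 5: Two-sided p-value via normal approximation = 2*(1 - Phi(|z|)) = 0.195709.
Step 6: alpha = 0.05. fail to reject H0.

R = 6, z = -1.2939, p = 0.195709, fail to reject H0.


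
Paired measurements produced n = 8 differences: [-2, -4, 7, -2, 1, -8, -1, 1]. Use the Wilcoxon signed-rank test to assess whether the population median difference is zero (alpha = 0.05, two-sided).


Step 1: Drop any zero differences (none here) and take |d_i|.
|d| = [2, 4, 7, 2, 1, 8, 1, 1]
Step 2: Midrank |d_i| (ties get averaged ranks).
ranks: |2|->4.5, |4|->6, |7|->7, |2|->4.5, |1|->2, |8|->8, |1|->2, |1|->2
Step 3: Attach original signs; sum ranks with positive sign and with negative sign.
W+ = 7 + 2 + 2 = 11
W- = 4.5 + 6 + 4.5 + 8 + 2 = 25
(Check: W+ + W- = 36 should equal n(n+1)/2 = 36.)
Step 4: Test statistic W = min(W+, W-) = 11.
Step 5: Ties in |d|, so use the tie-corrected normal approximation.
        E[W] = n(n+1)/4 = 8*9/4 = 18.
        Tie groups: |d|=1 (t=3), |d|=2 (t=2); sum(t^3 - t) = 30.
        Var[W] = n(n+1)(2n+1)/24 - sum(t^3-t)/48 = 1224/24 - 30/48 = 50.375.
        z = (W - E[W]) / sqrt(Var[W]) = (11 - 18) / 7.0975 = -0.9863.
        Two-sided p = 2*Phi(z) = 0.324007.
Step 6: alpha = 0.05. fail to reject H0.

W+ = 11, W- = 25, W = min = 11, p = 0.324007, fail to reject H0.


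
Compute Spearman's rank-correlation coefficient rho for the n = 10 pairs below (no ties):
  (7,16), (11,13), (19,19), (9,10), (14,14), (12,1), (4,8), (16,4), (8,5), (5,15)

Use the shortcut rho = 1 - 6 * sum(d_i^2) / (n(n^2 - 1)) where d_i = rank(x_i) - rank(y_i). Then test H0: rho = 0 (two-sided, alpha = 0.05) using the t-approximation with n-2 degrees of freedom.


Step 1: Rank x and y separately (midranks; no ties here).
rank(x): 7->3, 11->6, 19->10, 9->5, 14->8, 12->7, 4->1, 16->9, 8->4, 5->2
rank(y): 16->9, 13->6, 19->10, 10->5, 14->7, 1->1, 8->4, 4->2, 5->3, 15->8
Step 2: d_i = R_x(i) - R_y(i); compute d_i^2.
  (3-9)^2=36, (6-6)^2=0, (10-10)^2=0, (5-5)^2=0, (8-7)^2=1, (7-1)^2=36, (1-4)^2=9, (9-2)^2=49, (4-3)^2=1, (2-8)^2=36
sum(d^2) = 168.
Step 3: rho = 1 - 6*168 / (10*(10^2 - 1)) = 1 - 1008/990 = -0.018182.
Step 4: Under H0, t = rho * sqrt((n-2)/(1-rho^2)) = -0.0514 ~ t(8).
Step 5: Two-sided p-value from the t-distribution with 8 df = 0.960240.
Step 6: alpha = 0.05. fail to reject H0.

rho = -0.0182, p = 0.960240, fail to reject H0 at alpha = 0.05.


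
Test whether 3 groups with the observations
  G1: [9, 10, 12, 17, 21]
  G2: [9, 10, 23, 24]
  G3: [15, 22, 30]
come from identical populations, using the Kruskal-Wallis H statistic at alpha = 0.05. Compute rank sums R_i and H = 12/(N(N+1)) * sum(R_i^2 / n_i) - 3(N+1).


Step 1: Combine all N = 12 observations and assign midranks.
sorted (value, group, rank): (9,G1,1.5), (9,G2,1.5), (10,G1,3.5), (10,G2,3.5), (12,G1,5), (15,G3,6), (17,G1,7), (21,G1,8), (22,G3,9), (23,G2,10), (24,G2,11), (30,G3,12)
Step 2: Sum ranks within each group.
R_1 = 25 (n_1 = 5)
R_2 = 26 (n_2 = 4)
R_3 = 27 (n_3 = 3)
Step 3: H = 12/(N(N+1)) * sum(R_i^2/n_i) - 3(N+1)
     = 12/(12*13) * (25^2/5 + 26^2/4 + 27^2/3) - 3*13
     = 0.076923 * 537 - 39
     = 2.307692.
Step 4: Ties present; correction factor C = 1 - 12/(12^3 - 12) = 0.993007. Corrected H = 2.307692 / 0.993007 = 2.323944.
Step 5: Under H0, H ~ chi^2(2); p-value = 0.312869.
Step 6: alpha = 0.05. fail to reject H0.

H = 2.3239, df = 2, p = 0.312869, fail to reject H0.


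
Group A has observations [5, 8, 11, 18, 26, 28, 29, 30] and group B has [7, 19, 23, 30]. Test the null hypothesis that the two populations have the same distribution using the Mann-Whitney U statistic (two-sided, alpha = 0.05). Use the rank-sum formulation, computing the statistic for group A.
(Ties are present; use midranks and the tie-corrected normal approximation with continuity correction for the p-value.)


Step 1: Combine and sort all 12 observations; assign midranks.
sorted (value, group): (5,X), (7,Y), (8,X), (11,X), (18,X), (19,Y), (23,Y), (26,X), (28,X), (29,X), (30,X), (30,Y)
ranks: 5->1, 7->2, 8->3, 11->4, 18->5, 19->6, 23->7, 26->8, 28->9, 29->10, 30->11.5, 30->11.5
Step 2: Rank sum for X: R1 = 1 + 3 + 4 + 5 + 8 + 9 + 10 + 11.5 = 51.5.
Step 3: U_X = R1 - n1(n1+1)/2 = 51.5 - 8*9/2 = 51.5 - 36 = 15.5.
       U_Y = n1*n2 - U_X = 32 - 15.5 = 16.5.
Step 4: Ties are present, so use the tie-corrected normal approximation (with continuity correction) for the p-value.
Step 5: p-value = 1.000000; compare to alpha = 0.05. fail to reject H0.

U_X = 15.5, p = 1.000000, fail to reject H0 at alpha = 0.05.


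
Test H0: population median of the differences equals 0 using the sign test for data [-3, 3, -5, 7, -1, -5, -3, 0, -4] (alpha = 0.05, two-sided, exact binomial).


Step 1: Discard zero differences. Original n = 9; n_eff = number of nonzero differences = 8.
Nonzero differences (with sign): -3, +3, -5, +7, -1, -5, -3, -4
Step 2: Count signs: positive = 2, negative = 6.
Step 3: Under H0: P(positive) = 0.5, so the number of positives S ~ Bin(8, 0.5).
Step 4: Two-sided exact p-value = sum of Bin(8,0.5) probabilities at or below the observed probability = 0.289062.
Step 5: alpha = 0.05. fail to reject H0.

n_eff = 8, pos = 2, neg = 6, p = 0.289062, fail to reject H0.


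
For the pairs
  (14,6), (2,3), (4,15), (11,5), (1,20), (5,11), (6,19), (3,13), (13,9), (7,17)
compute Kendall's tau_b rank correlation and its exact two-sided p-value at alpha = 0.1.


Step 1: Enumerate the 45 unordered pairs (i,j) with i<j and classify each by sign(x_j-x_i) * sign(y_j-y_i).
  (1,2):dx=-12,dy=-3->C; (1,3):dx=-10,dy=+9->D; (1,4):dx=-3,dy=-1->C; (1,5):dx=-13,dy=+14->D
  (1,6):dx=-9,dy=+5->D; (1,7):dx=-8,dy=+13->D; (1,8):dx=-11,dy=+7->D; (1,9):dx=-1,dy=+3->D
  (1,10):dx=-7,dy=+11->D; (2,3):dx=+2,dy=+12->C; (2,4):dx=+9,dy=+2->C; (2,5):dx=-1,dy=+17->D
  (2,6):dx=+3,dy=+8->C; (2,7):dx=+4,dy=+16->C; (2,8):dx=+1,dy=+10->C; (2,9):dx=+11,dy=+6->C
  (2,10):dx=+5,dy=+14->C; (3,4):dx=+7,dy=-10->D; (3,5):dx=-3,dy=+5->D; (3,6):dx=+1,dy=-4->D
  (3,7):dx=+2,dy=+4->C; (3,8):dx=-1,dy=-2->C; (3,9):dx=+9,dy=-6->D; (3,10):dx=+3,dy=+2->C
  (4,5):dx=-10,dy=+15->D; (4,6):dx=-6,dy=+6->D; (4,7):dx=-5,dy=+14->D; (4,8):dx=-8,dy=+8->D
  (4,9):dx=+2,dy=+4->C; (4,10):dx=-4,dy=+12->D; (5,6):dx=+4,dy=-9->D; (5,7):dx=+5,dy=-1->D
  (5,8):dx=+2,dy=-7->D; (5,9):dx=+12,dy=-11->D; (5,10):dx=+6,dy=-3->D; (6,7):dx=+1,dy=+8->C
  (6,8):dx=-2,dy=+2->D; (6,9):dx=+8,dy=-2->D; (6,10):dx=+2,dy=+6->C; (7,8):dx=-3,dy=-6->C
  (7,9):dx=+7,dy=-10->D; (7,10):dx=+1,dy=-2->D; (8,9):dx=+10,dy=-4->D; (8,10):dx=+4,dy=+4->C
  (9,10):dx=-6,dy=+8->D
Step 2: C = 17, D = 28, total pairs = 45.
Step 3: tau = (C - D)/(n(n-1)/2) = (17 - 28)/45 = -0.244444.
Step 4: Exact two-sided p-value (enumerate n! = 3628800 permutations of y under H0): p = 0.380720.
Step 5: alpha = 0.1. fail to reject H0.

tau_b = -0.2444 (C=17, D=28), p = 0.380720, fail to reject H0.


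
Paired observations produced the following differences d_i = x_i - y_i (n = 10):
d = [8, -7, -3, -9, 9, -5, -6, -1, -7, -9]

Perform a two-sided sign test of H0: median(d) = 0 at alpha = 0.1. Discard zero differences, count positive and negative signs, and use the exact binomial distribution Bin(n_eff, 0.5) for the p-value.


Step 1: Discard zero differences. Original n = 10; n_eff = number of nonzero differences = 10.
Nonzero differences (with sign): +8, -7, -3, -9, +9, -5, -6, -1, -7, -9
Step 2: Count signs: positive = 2, negative = 8.
Step 3: Under H0: P(positive) = 0.5, so the number of positives S ~ Bin(10, 0.5).
Step 4: Two-sided exact p-value = sum of Bin(10,0.5) probabilities at or below the observed probability = 0.109375.
Step 5: alpha = 0.1. fail to reject H0.

n_eff = 10, pos = 2, neg = 8, p = 0.109375, fail to reject H0.


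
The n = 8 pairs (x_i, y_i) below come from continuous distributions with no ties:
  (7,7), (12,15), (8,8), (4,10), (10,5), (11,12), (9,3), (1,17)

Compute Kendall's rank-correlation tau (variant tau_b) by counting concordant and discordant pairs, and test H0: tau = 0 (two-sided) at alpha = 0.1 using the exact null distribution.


Step 1: Enumerate the 28 unordered pairs (i,j) with i<j and classify each by sign(x_j-x_i) * sign(y_j-y_i).
  (1,2):dx=+5,dy=+8->C; (1,3):dx=+1,dy=+1->C; (1,4):dx=-3,dy=+3->D; (1,5):dx=+3,dy=-2->D
  (1,6):dx=+4,dy=+5->C; (1,7):dx=+2,dy=-4->D; (1,8):dx=-6,dy=+10->D; (2,3):dx=-4,dy=-7->C
  (2,4):dx=-8,dy=-5->C; (2,5):dx=-2,dy=-10->C; (2,6):dx=-1,dy=-3->C; (2,7):dx=-3,dy=-12->C
  (2,8):dx=-11,dy=+2->D; (3,4):dx=-4,dy=+2->D; (3,5):dx=+2,dy=-3->D; (3,6):dx=+3,dy=+4->C
  (3,7):dx=+1,dy=-5->D; (3,8):dx=-7,dy=+9->D; (4,5):dx=+6,dy=-5->D; (4,6):dx=+7,dy=+2->C
  (4,7):dx=+5,dy=-7->D; (4,8):dx=-3,dy=+7->D; (5,6):dx=+1,dy=+7->C; (5,7):dx=-1,dy=-2->C
  (5,8):dx=-9,dy=+12->D; (6,7):dx=-2,dy=-9->C; (6,8):dx=-10,dy=+5->D; (7,8):dx=-8,dy=+14->D
Step 2: C = 13, D = 15, total pairs = 28.
Step 3: tau = (C - D)/(n(n-1)/2) = (13 - 15)/28 = -0.071429.
Step 4: Exact two-sided p-value (enumerate n! = 40320 permutations of y under H0): p = 0.904861.
Step 5: alpha = 0.1. fail to reject H0.

tau_b = -0.0714 (C=13, D=15), p = 0.904861, fail to reject H0.


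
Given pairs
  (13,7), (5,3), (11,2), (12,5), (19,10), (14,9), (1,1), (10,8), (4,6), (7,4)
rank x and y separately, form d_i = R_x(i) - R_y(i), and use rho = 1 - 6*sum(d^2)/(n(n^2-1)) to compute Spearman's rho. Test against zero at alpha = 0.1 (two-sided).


Step 1: Rank x and y separately (midranks; no ties here).
rank(x): 13->8, 5->3, 11->6, 12->7, 19->10, 14->9, 1->1, 10->5, 4->2, 7->4
rank(y): 7->7, 3->3, 2->2, 5->5, 10->10, 9->9, 1->1, 8->8, 6->6, 4->4
Step 2: d_i = R_x(i) - R_y(i); compute d_i^2.
  (8-7)^2=1, (3-3)^2=0, (6-2)^2=16, (7-5)^2=4, (10-10)^2=0, (9-9)^2=0, (1-1)^2=0, (5-8)^2=9, (2-6)^2=16, (4-4)^2=0
sum(d^2) = 46.
Step 3: rho = 1 - 6*46 / (10*(10^2 - 1)) = 1 - 276/990 = 0.721212.
Step 4: Under H0, t = rho * sqrt((n-2)/(1-rho^2)) = 2.9448 ~ t(8).
Step 5: Two-sided p-value from the t-distribution with 8 df = 0.018573.
Step 6: alpha = 0.1. reject H0.

rho = 0.7212, p = 0.018573, reject H0 at alpha = 0.1.


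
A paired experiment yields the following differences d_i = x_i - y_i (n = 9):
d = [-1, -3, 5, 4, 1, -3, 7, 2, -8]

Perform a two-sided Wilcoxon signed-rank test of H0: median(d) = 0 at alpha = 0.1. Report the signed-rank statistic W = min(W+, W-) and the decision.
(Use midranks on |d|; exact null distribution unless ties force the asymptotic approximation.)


Step 1: Drop any zero differences (none here) and take |d_i|.
|d| = [1, 3, 5, 4, 1, 3, 7, 2, 8]
Step 2: Midrank |d_i| (ties get averaged ranks).
ranks: |1|->1.5, |3|->4.5, |5|->7, |4|->6, |1|->1.5, |3|->4.5, |7|->8, |2|->3, |8|->9
Step 3: Attach original signs; sum ranks with positive sign and with negative sign.
W+ = 7 + 6 + 1.5 + 8 + 3 = 25.5
W- = 1.5 + 4.5 + 4.5 + 9 = 19.5
(Check: W+ + W- = 45 should equal n(n+1)/2 = 45.)
Step 4: Test statistic W = min(W+, W-) = 19.5.
Step 5: Ties in |d|, so use the tie-corrected normal approximation.
        E[W] = n(n+1)/4 = 9*10/4 = 22.5.
        Tie groups: |d|=1 (t=2), |d|=3 (t=2); sum(t^3 - t) = 12.
        Var[W] = n(n+1)(2n+1)/24 - sum(t^3-t)/48 = 1710/24 - 12/48 = 71.
        z = (W - E[W]) / sqrt(Var[W]) = (19.5 - 22.5) / 8.4261 = -0.3560.
        Two-sided p = 2*Phi(z) = 0.721815.
Step 6: alpha = 0.1. fail to reject H0.

W+ = 25.5, W- = 19.5, W = min = 19.5, p = 0.721815, fail to reject H0.


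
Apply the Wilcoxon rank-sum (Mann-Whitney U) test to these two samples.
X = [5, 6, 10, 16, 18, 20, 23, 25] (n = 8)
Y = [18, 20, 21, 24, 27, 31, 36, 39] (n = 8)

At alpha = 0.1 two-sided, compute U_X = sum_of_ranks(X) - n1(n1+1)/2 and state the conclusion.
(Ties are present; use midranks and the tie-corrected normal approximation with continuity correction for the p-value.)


Step 1: Combine and sort all 16 observations; assign midranks.
sorted (value, group): (5,X), (6,X), (10,X), (16,X), (18,X), (18,Y), (20,X), (20,Y), (21,Y), (23,X), (24,Y), (25,X), (27,Y), (31,Y), (36,Y), (39,Y)
ranks: 5->1, 6->2, 10->3, 16->4, 18->5.5, 18->5.5, 20->7.5, 20->7.5, 21->9, 23->10, 24->11, 25->12, 27->13, 31->14, 36->15, 39->16
Step 2: Rank sum for X: R1 = 1 + 2 + 3 + 4 + 5.5 + 7.5 + 10 + 12 = 45.
Step 3: U_X = R1 - n1(n1+1)/2 = 45 - 8*9/2 = 45 - 36 = 9.
       U_Y = n1*n2 - U_X = 64 - 9 = 55.
Step 4: Ties are present, so use the tie-corrected normal approximation (with continuity correction) for the p-value.
Step 5: p-value = 0.017959; compare to alpha = 0.1. reject H0.

U_X = 9, p = 0.017959, reject H0 at alpha = 0.1.


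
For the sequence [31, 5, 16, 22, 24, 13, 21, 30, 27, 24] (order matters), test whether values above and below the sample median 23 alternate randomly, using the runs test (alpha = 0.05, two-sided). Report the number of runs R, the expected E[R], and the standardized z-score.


Step 1: Compute median = 23; label A = above, B = below.
Labels in order: ABBBABBAAA  (n_A = 5, n_B = 5)
Step 2: Count runs R = 5.
Step 3: Under H0 (random ordering), E[R] = 2*n_A*n_B/(n_A+n_B) + 1 = 2*5*5/10 + 1 = 6.0000.
        Var[R] = 2*n_A*n_B*(2*n_A*n_B - n_A - n_B) / ((n_A+n_B)^2 * (n_A+n_B-1)) = 2000/900 = 2.2222.
        SD[R] = 1.4907.
Step 4: Continuity-corrected z = (R + 0.5 - E[R]) / SD[R] = (5 + 0.5 - 6.0000) / 1.4907 = -0.3354.
Step 5: Two-sided p-value via normal approximation = 2*(1 - Phi(|z|)) = 0.737316.
Step 6: alpha = 0.05. fail to reject H0.

R = 5, z = -0.3354, p = 0.737316, fail to reject H0.


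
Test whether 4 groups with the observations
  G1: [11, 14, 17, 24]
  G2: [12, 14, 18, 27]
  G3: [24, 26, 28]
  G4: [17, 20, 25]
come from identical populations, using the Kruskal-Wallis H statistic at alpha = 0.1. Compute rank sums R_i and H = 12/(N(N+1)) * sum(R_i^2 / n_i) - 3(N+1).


Step 1: Combine all N = 14 observations and assign midranks.
sorted (value, group, rank): (11,G1,1), (12,G2,2), (14,G1,3.5), (14,G2,3.5), (17,G1,5.5), (17,G4,5.5), (18,G2,7), (20,G4,8), (24,G1,9.5), (24,G3,9.5), (25,G4,11), (26,G3,12), (27,G2,13), (28,G3,14)
Step 2: Sum ranks within each group.
R_1 = 19.5 (n_1 = 4)
R_2 = 25.5 (n_2 = 4)
R_3 = 35.5 (n_3 = 3)
R_4 = 24.5 (n_4 = 3)
Step 3: H = 12/(N(N+1)) * sum(R_i^2/n_i) - 3(N+1)
     = 12/(14*15) * (19.5^2/4 + 25.5^2/4 + 35.5^2/3 + 24.5^2/3) - 3*15
     = 0.057143 * 877.792 - 45
     = 5.159524.
Step 4: Ties present; correction factor C = 1 - 18/(14^3 - 14) = 0.993407. Corrected H = 5.159524 / 0.993407 = 5.193768.
Step 5: Under H0, H ~ chi^2(3); p-value = 0.158146.
Step 6: alpha = 0.1. fail to reject H0.

H = 5.1938, df = 3, p = 0.158146, fail to reject H0.


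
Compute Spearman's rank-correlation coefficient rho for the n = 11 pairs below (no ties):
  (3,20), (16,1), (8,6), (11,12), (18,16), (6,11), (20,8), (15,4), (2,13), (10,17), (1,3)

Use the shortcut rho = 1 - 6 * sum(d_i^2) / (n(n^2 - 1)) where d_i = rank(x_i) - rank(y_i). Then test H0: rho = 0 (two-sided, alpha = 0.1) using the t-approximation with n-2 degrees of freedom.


Step 1: Rank x and y separately (midranks; no ties here).
rank(x): 3->3, 16->9, 8->5, 11->7, 18->10, 6->4, 20->11, 15->8, 2->2, 10->6, 1->1
rank(y): 20->11, 1->1, 6->4, 12->7, 16->9, 11->6, 8->5, 4->3, 13->8, 17->10, 3->2
Step 2: d_i = R_x(i) - R_y(i); compute d_i^2.
  (3-11)^2=64, (9-1)^2=64, (5-4)^2=1, (7-7)^2=0, (10-9)^2=1, (4-6)^2=4, (11-5)^2=36, (8-3)^2=25, (2-8)^2=36, (6-10)^2=16, (1-2)^2=1
sum(d^2) = 248.
Step 3: rho = 1 - 6*248 / (11*(11^2 - 1)) = 1 - 1488/1320 = -0.127273.
Step 4: Under H0, t = rho * sqrt((n-2)/(1-rho^2)) = -0.3849 ~ t(9).
Step 5: Two-sided p-value from the t-distribution with 9 df = 0.709215.
Step 6: alpha = 0.1. fail to reject H0.

rho = -0.1273, p = 0.709215, fail to reject H0 at alpha = 0.1.


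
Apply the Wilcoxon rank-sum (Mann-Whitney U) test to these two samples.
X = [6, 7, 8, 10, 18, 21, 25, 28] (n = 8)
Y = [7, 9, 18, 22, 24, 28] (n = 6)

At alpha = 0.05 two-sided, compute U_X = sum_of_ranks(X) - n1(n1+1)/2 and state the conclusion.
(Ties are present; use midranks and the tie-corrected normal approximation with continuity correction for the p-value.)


Step 1: Combine and sort all 14 observations; assign midranks.
sorted (value, group): (6,X), (7,X), (7,Y), (8,X), (9,Y), (10,X), (18,X), (18,Y), (21,X), (22,Y), (24,Y), (25,X), (28,X), (28,Y)
ranks: 6->1, 7->2.5, 7->2.5, 8->4, 9->5, 10->6, 18->7.5, 18->7.5, 21->9, 22->10, 24->11, 25->12, 28->13.5, 28->13.5
Step 2: Rank sum for X: R1 = 1 + 2.5 + 4 + 6 + 7.5 + 9 + 12 + 13.5 = 55.5.
Step 3: U_X = R1 - n1(n1+1)/2 = 55.5 - 8*9/2 = 55.5 - 36 = 19.5.
       U_Y = n1*n2 - U_X = 48 - 19.5 = 28.5.
Step 4: Ties are present, so use the tie-corrected normal approximation (with continuity correction) for the p-value.
Step 5: p-value = 0.604382; compare to alpha = 0.05. fail to reject H0.

U_X = 19.5, p = 0.604382, fail to reject H0 at alpha = 0.05.


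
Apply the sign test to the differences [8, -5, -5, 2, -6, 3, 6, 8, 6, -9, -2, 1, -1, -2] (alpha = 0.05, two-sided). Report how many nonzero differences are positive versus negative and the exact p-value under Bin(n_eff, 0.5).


Step 1: Discard zero differences. Original n = 14; n_eff = number of nonzero differences = 14.
Nonzero differences (with sign): +8, -5, -5, +2, -6, +3, +6, +8, +6, -9, -2, +1, -1, -2
Step 2: Count signs: positive = 7, negative = 7.
Step 3: Under H0: P(positive) = 0.5, so the number of positives S ~ Bin(14, 0.5).
Step 4: Two-sided exact p-value = sum of Bin(14,0.5) probabilities at or below the observed probability = 1.000000.
Step 5: alpha = 0.05. fail to reject H0.

n_eff = 14, pos = 7, neg = 7, p = 1.000000, fail to reject H0.


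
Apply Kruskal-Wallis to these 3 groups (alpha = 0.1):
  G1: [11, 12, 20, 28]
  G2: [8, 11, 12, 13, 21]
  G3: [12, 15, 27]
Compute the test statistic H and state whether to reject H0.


Step 1: Combine all N = 12 observations and assign midranks.
sorted (value, group, rank): (8,G2,1), (11,G1,2.5), (11,G2,2.5), (12,G1,5), (12,G2,5), (12,G3,5), (13,G2,7), (15,G3,8), (20,G1,9), (21,G2,10), (27,G3,11), (28,G1,12)
Step 2: Sum ranks within each group.
R_1 = 28.5 (n_1 = 4)
R_2 = 25.5 (n_2 = 5)
R_3 = 24 (n_3 = 3)
Step 3: H = 12/(N(N+1)) * sum(R_i^2/n_i) - 3(N+1)
     = 12/(12*13) * (28.5^2/4 + 25.5^2/5 + 24^2/3) - 3*13
     = 0.076923 * 525.112 - 39
     = 1.393269.
Step 4: Ties present; correction factor C = 1 - 30/(12^3 - 12) = 0.982517. Corrected H = 1.393269 / 0.982517 = 1.418060.
Step 5: Under H0, H ~ chi^2(2); p-value = 0.492121.
Step 6: alpha = 0.1. fail to reject H0.

H = 1.4181, df = 2, p = 0.492121, fail to reject H0.
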